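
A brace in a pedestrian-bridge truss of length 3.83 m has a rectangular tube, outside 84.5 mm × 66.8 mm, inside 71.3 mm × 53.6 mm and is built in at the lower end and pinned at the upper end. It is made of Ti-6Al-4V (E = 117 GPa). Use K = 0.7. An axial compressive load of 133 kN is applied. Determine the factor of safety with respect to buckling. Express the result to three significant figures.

Weak-axis I_min = (h_o·b_o³ − h_i·b_i³)/12 with b_o = 66.8, b_i = 53.60 mm (shorter outer/inner sides).
I_min = (84.5×66.8³ − 71.30×53.60³)/12 = 1.184×10^6 mm⁴
I = 1.184×10^6 mm⁴ = 1.184×10^-6 m⁴
Effective length L_e = K·L = 0.7 × 3.83 = 2.681 m
P_cr = π²EI / L_e² = π² × 117×10⁹ × 1.184×10^-6 / 2.681² = 1.902×10^5 N
Factor of safety n = P_cr / P = 190.21 / 133 = 1.43

n ≈ 1.43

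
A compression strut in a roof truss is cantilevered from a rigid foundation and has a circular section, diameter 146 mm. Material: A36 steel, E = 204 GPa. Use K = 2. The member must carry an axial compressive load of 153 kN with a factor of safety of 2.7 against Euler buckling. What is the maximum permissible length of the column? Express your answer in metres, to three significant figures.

L_max ≈ 5.21 m

I = πd⁴/64 = π×146⁴/64 = 2.230×10^7 mm⁴
I = 2.230×10^-5 m⁴
Required critical load P_cr = n·P = 2.7 × 153 = 413.1 kN = 4.131×10^5 N
From P_cr = π²EI/(K·L)²:  L = (1/K)·√(π²EI/P_cr) = (1/2)·√(π²×2.04×10^11×2.230×10^-5/4.131×10^5)
L = 5.21 m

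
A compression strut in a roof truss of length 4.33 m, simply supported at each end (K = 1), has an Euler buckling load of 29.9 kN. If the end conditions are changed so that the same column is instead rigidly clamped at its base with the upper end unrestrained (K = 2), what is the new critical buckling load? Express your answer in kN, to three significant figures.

P_cr ≈ 7.48 kN

P_cr ∝ 1/K², so P_cr,new = P_cr,old × (K_old/K_new)² = 29.9 × (1/2)²
= 29.9 × 0.2500 = 7.48 kN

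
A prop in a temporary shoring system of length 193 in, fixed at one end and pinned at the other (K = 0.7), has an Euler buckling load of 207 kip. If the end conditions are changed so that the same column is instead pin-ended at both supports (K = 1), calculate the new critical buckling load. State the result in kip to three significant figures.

P_cr ≈ 101 kip

P_cr ∝ 1/K², so P_cr,new = P_cr,old × (K_old/K_new)² = 207 × (0.7/1)²
= 207 × 0.4900 = 101 kip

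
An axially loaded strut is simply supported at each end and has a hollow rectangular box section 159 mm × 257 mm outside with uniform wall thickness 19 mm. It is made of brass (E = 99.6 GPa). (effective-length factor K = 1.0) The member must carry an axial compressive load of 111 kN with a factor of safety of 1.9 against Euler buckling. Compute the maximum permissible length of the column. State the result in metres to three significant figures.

L_max ≈ 15.8 m

Inner dimensions: h_i = 257 − 2×19 = 219.0 mm, b_i = 159 − 2×19 = 121.0 mm
Weak-axis I_min = (h_o·b_o³ − h_i·b_i³)/12 with b_o = 159, b_i = 121.0 mm (shorter outer/inner sides).
I_min = (257×159³ − 219.0×121.0³)/12 = 5.376×10^7 mm⁴
I = 5.376×10^-5 m⁴
Required critical load P_cr = n·P = 1.9 × 111 = 210.9 kN = 2.109×10^5 N
From P_cr = π²EI/(K·L)²:  L = (1/K)·√(π²EI/P_cr) = (1/1)·√(π²×9.96×10^10×5.376×10^-5/2.109×10^5)
L = 15.8 m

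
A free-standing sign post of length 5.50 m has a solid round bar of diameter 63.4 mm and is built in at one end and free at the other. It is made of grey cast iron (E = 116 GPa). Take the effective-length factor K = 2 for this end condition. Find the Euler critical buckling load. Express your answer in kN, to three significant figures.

P_cr ≈ 7.50 kN

I = πd⁴/64 = π×63.4⁴/64 = 7.931×10^5 mm⁴
I = 7.931×10^5 mm⁴ = 7.931×10^-7 m⁴
Effective length L_e = K·L = 2 × 5.50 = 11.00 m
P_cr = π²EI / L_e² = π² × 116×10⁹ × 7.931×10^-7 / 11.00² = 7.504×10^3 N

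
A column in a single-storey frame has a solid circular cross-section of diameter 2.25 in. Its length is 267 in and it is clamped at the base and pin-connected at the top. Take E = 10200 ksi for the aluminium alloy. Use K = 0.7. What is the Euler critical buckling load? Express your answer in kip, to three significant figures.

I = πd⁴/64 = π×2.25⁴/64 = 1.258 in⁴
Effective length L_e = K·L = 0.7 × 267 = 186.9 in
P_cr = π²EI / L_e² = π² × 10200×10³ × 1.258 / 186.9² = 3.626×10^3 lb

P_cr ≈ 3.63 kip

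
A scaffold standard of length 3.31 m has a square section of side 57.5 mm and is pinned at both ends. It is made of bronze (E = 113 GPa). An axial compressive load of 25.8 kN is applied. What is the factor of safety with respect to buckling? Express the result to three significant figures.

n ≈ 3.59

I = a⁴/12 = 57.5⁴/12 = 9.109×10^5 mm⁴
I = 9.109×10^5 mm⁴ = 9.109×10^-7 m⁴
Effective length L_e = K·L = 1 × 3.31 = 3.310 m
P_cr = π²EI / L_e² = π² × 113×10⁹ × 9.109×10^-7 / 3.310² = 9.273×10^4 N
Factor of safety n = P_cr / P = 92.728 / 25.8 = 3.59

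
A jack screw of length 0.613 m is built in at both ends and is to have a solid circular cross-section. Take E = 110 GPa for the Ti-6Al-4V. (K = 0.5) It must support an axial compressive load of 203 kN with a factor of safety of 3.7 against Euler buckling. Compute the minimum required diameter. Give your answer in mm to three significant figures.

Required P_cr = n·P = 3.7 × 203 = 751.1 kN
L_e = K·L = 0.5 × 0.613 = 0.3065 m
Required I = P_cr·L_e²/(π²E) = 7.511×10^5 × 0.3065² / (π² × 1.10×10^11) = 6.499×10^-8 m⁴
I_req = 6.499×10^4 mm⁴
Solid circle: I = πd⁴/64  ⇒  d = (64I/π)^(1/4) = (64×6.499×10^4/π)^(1/4) = 33.9 mm

d ≈ 33.9 mm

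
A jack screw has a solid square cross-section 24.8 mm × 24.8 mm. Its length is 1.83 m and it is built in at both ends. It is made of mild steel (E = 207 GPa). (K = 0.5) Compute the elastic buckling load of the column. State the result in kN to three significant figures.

P_cr ≈ 76.9 kN

I = a⁴/12 = 24.8⁴/12 = 3.152×10^4 mm⁴
I = 3.152×10^4 mm⁴ = 3.152×10^-8 m⁴
Effective length L_e = K·L = 0.5 × 1.83 = 0.9150 m
P_cr = π²EI / L_e² = π² × 207×10⁹ × 3.152×10^-8 / 0.9150² = 7.692×10^4 N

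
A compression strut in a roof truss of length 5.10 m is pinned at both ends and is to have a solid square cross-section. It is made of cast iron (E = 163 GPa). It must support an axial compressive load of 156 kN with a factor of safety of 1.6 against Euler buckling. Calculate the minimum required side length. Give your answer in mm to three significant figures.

Required P_cr = n·P = 1.6 × 156 = 249.6 kN
L_e = K·L = 1 × 5.10 = 5.100 m
Required I = P_cr·L_e²/(π²E) = 2.496×10^5 × 5.100² / (π² × 1.63×10^11) = 4.036×10^-6 m⁴
I_req = 4.036×10^6 mm⁴
Solid square: I = a⁴/12  ⇒  a = (12I)^(1/4) = (12×4.036×10^6)^(1/4) = 83.4 mm

a ≈ 83.4 mm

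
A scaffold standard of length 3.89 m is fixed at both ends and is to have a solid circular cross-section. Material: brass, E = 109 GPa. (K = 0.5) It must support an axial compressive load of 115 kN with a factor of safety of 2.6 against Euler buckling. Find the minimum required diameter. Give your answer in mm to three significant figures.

d ≈ 68.0 mm

Required P_cr = n·P = 2.6 × 115 = 299.0 kN
L_e = K·L = 0.5 × 3.89 = 1.945 m
Required I = P_cr·L_e²/(π²E) = 2.990×10^5 × 1.945² / (π² × 1.09×10^11) = 1.051×10^-6 m⁴
I_req = 1.051×10^6 mm⁴
Solid circle: I = πd⁴/64  ⇒  d = (64I/π)^(1/4) = (64×1.051×10^6/π)^(1/4) = 68.0 mm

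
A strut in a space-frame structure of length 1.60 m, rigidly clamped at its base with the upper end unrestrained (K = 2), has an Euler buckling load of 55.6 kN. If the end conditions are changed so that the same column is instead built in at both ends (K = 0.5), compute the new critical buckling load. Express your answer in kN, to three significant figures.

P_cr ≈ 890 kN

P_cr ∝ 1/K², so P_cr,new = P_cr,old × (K_old/K_new)² = 55.6 × (2/0.5)²
= 55.6 × 16.00 = 890 kN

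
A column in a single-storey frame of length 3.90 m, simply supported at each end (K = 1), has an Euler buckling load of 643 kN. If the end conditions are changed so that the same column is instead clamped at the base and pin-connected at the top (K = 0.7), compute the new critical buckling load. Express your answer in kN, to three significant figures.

P_cr ∝ 1/K², so P_cr,new = P_cr,old × (K_old/K_new)² = 643 × (1/0.7)²
= 643 × 2.041 = 1310 kN

P_cr ≈ 1310 kN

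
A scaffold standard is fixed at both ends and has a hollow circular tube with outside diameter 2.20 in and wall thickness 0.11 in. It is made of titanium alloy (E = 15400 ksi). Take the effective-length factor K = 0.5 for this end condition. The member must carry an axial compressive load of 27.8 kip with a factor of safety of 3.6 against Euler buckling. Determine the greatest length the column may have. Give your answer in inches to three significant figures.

L_max ≈ 49.0 in

Inner diameter d_i = 2.20 − 2×0.11 = 1.980 in
I = π(d_o⁴ − d_i⁴)/64 = π(2.20⁴ − 1.980⁴)/64 = 0.3955 in⁴
Required critical load P_cr = n·P = 3.6 × 27.8 = 100.1 kip = 1.001×10^5 lb
From P_cr = π²EI/(K·L)²:  L = (1/K)·√(π²EI/P_cr) = (1/0.5)·√(π²×1.54×10^7×0.3955/1.001×10^5)
L = 49.0 in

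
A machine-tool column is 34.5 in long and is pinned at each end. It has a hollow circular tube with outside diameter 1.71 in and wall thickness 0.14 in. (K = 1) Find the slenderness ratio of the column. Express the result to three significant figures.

Inner diameter d_i = 1.71 − 2×0.14 = 1.430 in
I = π(d_o⁴ − d_i⁴)/64 = π(1.71⁴ − 1.430⁴)/64 = 0.2145 in⁴
A = 0.6905 in²;  r_min = √(I/A) = √(0.2145/0.6905) = 0.5573 in
L_e = K·L = 1 × 34.5 = 34.50 in
λ = L_e / r_min = 34.500 / 0.5573 = 61.9

λ ≈ 61.9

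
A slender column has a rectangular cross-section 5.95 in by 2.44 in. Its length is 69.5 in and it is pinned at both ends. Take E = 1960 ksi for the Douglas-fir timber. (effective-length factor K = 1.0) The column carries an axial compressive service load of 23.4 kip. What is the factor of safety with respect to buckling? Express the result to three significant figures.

n ≈ 1.23

Buckling occurs about the weak axis: I_min = h·b³/12 with b = 2.44 in (the shorter side).
I_min = 5.95×2.44³/12 = 7.203 in⁴
Effective length L_e = K·L = 1 × 69.5 = 69.50 in
P_cr = π²EI / L_e² = π² × 1960×10³ × 7.203 / 69.50² = 2.885×10^4 lb
Factor of safety n = P_cr / P = 28.846 / 23.4 = 1.23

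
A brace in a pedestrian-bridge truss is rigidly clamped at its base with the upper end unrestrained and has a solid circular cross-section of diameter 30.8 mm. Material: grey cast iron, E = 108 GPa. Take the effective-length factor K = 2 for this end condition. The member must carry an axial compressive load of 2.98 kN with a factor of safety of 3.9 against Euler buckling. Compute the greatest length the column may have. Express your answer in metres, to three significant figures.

I = πd⁴/64 = π×30.8⁴/64 = 4.417×10^4 mm⁴
I = 4.417×10^-8 m⁴
Required critical load P_cr = n·P = 3.9 × 2.98 = 11.62 kN = 1.162×10^4 N
From P_cr = π²EI/(K·L)²:  L = (1/K)·√(π²EI/P_cr) = (1/2)·√(π²×1.08×10^11×4.417×10^-8/1.162×10^4)
L = 1.01 m

L_max ≈ 1.01 m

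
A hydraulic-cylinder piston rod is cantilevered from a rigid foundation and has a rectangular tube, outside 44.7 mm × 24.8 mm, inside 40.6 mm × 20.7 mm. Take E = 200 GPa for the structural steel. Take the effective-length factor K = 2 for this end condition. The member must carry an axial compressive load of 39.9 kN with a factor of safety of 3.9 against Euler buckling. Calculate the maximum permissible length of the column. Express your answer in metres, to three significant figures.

Weak-axis I_min = (h_o·b_o³ − h_i·b_i³)/12 with b_o = 24.8, b_i = 20.70 mm (shorter outer/inner sides).
I_min = (44.7×24.8³ − 40.60×20.70³)/12 = 2.681×10^4 mm⁴
I = 2.681×10^-8 m⁴
Required critical load P_cr = n·P = 3.9 × 39.9 = 155.6 kN = 1.556×10^5 N
From P_cr = π²EI/(K·L)²:  L = (1/K)·√(π²EI/P_cr) = (1/2)·√(π²×2.00×10^11×2.681×10^-8/1.556×10^5)
L = 0.292 m

L_max ≈ 0.292 m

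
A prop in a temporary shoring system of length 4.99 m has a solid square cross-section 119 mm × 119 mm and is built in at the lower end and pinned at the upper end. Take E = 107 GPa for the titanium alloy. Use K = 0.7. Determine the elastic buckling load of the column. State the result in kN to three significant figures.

P_cr ≈ 1450 kN

I = a⁴/12 = 119⁴/12 = 1.671×10^7 mm⁴
I = 1.671×10^7 mm⁴ = 1.671×10^-5 m⁴
Effective length L_e = K·L = 0.7 × 4.99 = 3.493 m
P_cr = π²EI / L_e² = π² × 107×10⁹ × 1.671×10^-5 / 3.493² = 1.446×10^6 N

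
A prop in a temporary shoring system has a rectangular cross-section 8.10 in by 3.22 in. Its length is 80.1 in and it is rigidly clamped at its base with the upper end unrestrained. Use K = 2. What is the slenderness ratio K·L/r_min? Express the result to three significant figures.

λ ≈ 172

For a rectangle r_min = b/√12 = 3.22/√12 = 0.9295 in
L_e = K·L = 2 × 80.1 = 160.2 in
λ = L_e / r_min = 160.20 / 0.9295 = 172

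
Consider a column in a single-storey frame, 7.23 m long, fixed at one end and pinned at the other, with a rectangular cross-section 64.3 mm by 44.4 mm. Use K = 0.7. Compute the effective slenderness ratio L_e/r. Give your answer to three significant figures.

Buckling occurs about the weak axis: I_min = h·b³/12 with b = 44.4 mm (the shorter side).
I_min = 64.3×44.4³/12 = 4.690×10^5 mm⁴
A = 2.855×10^3 mm²;  r_min = √(I/A) = √(4.690×10^5/2.855×10^3) = 12.82 mm
L_e = K·L = 0.7 × 7.23 m = 5.061 m = 5061.0 mm
λ = L_e / r_min = 5061.0 / 12.82 = 395

λ ≈ 395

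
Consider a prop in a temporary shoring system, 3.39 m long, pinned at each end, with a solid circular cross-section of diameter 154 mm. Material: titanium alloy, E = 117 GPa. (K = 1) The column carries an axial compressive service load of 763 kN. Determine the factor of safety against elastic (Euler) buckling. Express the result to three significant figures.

n ≈ 3.64

I = πd⁴/64 = π×154⁴/64 = 2.761×10^7 mm⁴
I = 2.761×10^7 mm⁴ = 2.761×10^-5 m⁴
Effective length L_e = K·L = 1 × 3.39 = 3.390 m
P_cr = π²EI / L_e² = π² × 117×10⁹ × 2.761×10^-5 / 3.390² = 2.774×10^6 N
Factor of safety n = P_cr / P = 2774.2 / 763 = 3.64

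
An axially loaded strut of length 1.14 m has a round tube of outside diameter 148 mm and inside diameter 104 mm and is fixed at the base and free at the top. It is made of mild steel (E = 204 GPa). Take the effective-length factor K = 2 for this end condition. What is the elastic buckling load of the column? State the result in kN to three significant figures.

P_cr ≈ 6900 kN

d_o = 148 mm, d_i = 104 mm
I = π(d_o⁴ − d_i⁴)/64 = π(148⁴ − 104.0⁴)/64 = 1.781×10^7 mm⁴
I = 1.781×10^7 mm⁴ = 1.781×10^-5 m⁴
Effective length L_e = K·L = 2 × 1.14 = 2.280 m
P_cr = π²EI / L_e² = π² × 204×10⁹ × 1.781×10^-5 / 2.280² = 6.898×10^6 N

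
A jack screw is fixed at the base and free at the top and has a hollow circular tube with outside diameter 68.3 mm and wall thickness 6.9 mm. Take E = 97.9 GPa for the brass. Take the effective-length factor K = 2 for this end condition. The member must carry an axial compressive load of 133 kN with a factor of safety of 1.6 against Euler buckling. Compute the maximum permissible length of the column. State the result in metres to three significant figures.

Inner diameter d_i = 68.3 − 2×6.9 = 54.50 mm
I = π(d_o⁴ − d_i⁴)/64 = π(68.3⁴ − 54.50⁴)/64 = 6.351×10^5 mm⁴
I = 6.351×10^-7 m⁴
Required critical load P_cr = n·P = 1.6 × 133 = 212.8 kN = 2.128×10^5 N
From P_cr = π²EI/(K·L)²:  L = (1/K)·√(π²EI/P_cr) = (1/2)·√(π²×9.79×10^10×6.351×10^-7/2.128×10^5)
L = 0.849 m

L_max ≈ 0.849 m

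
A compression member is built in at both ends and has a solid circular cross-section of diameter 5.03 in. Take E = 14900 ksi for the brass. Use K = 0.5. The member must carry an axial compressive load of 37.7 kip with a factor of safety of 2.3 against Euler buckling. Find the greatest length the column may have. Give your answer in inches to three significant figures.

L_max ≈ 462 in

I = πd⁴/64 = π×5.03⁴/64 = 31.42 in⁴
Required critical load P_cr = n·P = 2.3 × 37.7 = 86.71 kip = 8.671×10^4 lb
From P_cr = π²EI/(K·L)²:  L = (1/K)·√(π²EI/P_cr) = (1/0.5)·√(π²×1.49×10^7×31.42/8.671×10^4)
L = 462 in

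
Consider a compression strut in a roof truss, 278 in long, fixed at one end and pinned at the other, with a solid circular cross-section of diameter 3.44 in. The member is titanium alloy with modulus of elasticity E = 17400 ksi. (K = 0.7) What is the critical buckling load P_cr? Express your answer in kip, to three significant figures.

I = πd⁴/64 = π×3.44⁴/64 = 6.874 in⁴
Effective length L_e = K·L = 0.7 × 278 = 194.6 in
P_cr = π²EI / L_e² = π² × 17400×10³ × 6.874 / 194.6² = 3.117×10^4 lb

P_cr ≈ 31.2 kip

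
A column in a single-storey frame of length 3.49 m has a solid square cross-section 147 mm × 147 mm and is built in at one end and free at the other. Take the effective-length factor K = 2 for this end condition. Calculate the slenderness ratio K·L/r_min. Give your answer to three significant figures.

λ ≈ 164

For a square r = a/√12 = 147/√12 = 42.44 mm
L_e = K·L = 2 × 3.49 m = 6.980 m = 6980.0 mm
λ = L_e / r_min = 6980.0 / 42.44 = 164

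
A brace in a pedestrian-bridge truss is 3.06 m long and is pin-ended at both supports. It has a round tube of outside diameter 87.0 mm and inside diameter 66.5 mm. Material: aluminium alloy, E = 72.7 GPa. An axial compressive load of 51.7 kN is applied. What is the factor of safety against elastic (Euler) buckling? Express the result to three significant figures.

n ≈ 2.75

d_o = 87.0 mm, d_i = 66.5 mm
I = π(d_o⁴ − d_i⁴)/64 = π(87.0⁴ − 66.50⁴)/64 = 1.852×10^6 mm⁴
I = 1.852×10^6 mm⁴ = 1.852×10^-6 m⁴
Effective length L_e = K·L = 1 × 3.06 = 3.060 m
P_cr = π²EI / L_e² = π² × 72.7×10⁹ × 1.852×10^-6 / 3.060² = 1.419×10^5 N
Factor of safety n = P_cr / P = 141.93 / 51.7 = 2.75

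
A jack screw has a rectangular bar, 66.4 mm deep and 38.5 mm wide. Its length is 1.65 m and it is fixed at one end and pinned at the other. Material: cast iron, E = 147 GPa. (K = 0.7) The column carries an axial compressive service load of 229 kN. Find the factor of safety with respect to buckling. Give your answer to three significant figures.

Buckling occurs about the weak axis: I_min = h·b³/12 with b = 38.5 mm (the shorter side).
I_min = 66.4×38.5³/12 = 3.158×10^5 mm⁴
I = 3.158×10^5 mm⁴ = 3.158×10^-7 m⁴
Effective length L_e = K·L = 0.7 × 1.65 = 1.155 m
P_cr = π²EI / L_e² = π² × 147×10⁹ × 3.158×10^-7 / 1.155² = 3.434×10^5 N
Factor of safety n = P_cr / P = 343.42 / 229 = 1.50

n ≈ 1.50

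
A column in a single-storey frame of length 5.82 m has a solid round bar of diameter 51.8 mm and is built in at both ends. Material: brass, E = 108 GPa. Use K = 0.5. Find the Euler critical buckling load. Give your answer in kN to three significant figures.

P_cr ≈ 44.5 kN

I = πd⁴/64 = π×51.8⁴/64 = 3.534×10^5 mm⁴
I = 3.534×10^5 mm⁴ = 3.534×10^-7 m⁴
Effective length L_e = K·L = 0.5 × 5.82 = 2.910 m
P_cr = π²EI / L_e² = π² × 108×10⁹ × 3.534×10^-7 / 2.910² = 4.449×10^4 N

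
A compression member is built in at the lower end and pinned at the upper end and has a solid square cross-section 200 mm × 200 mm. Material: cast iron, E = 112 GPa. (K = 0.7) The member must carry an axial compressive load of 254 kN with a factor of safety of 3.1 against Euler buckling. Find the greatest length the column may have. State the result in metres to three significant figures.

L_max ≈ 19.5 m

I = a⁴/12 = 200⁴/12 = 1.333×10^8 mm⁴
I = 1.333×10^-4 m⁴
Required critical load P_cr = n·P = 3.1 × 254 = 787.4 kN = 7.874×10^5 N
From P_cr = π²EI/(K·L)²:  L = (1/K)·√(π²EI/P_cr) = (1/0.7)·√(π²×1.12×10^11×1.333×10^-4/7.874×10^5)
L = 19.5 m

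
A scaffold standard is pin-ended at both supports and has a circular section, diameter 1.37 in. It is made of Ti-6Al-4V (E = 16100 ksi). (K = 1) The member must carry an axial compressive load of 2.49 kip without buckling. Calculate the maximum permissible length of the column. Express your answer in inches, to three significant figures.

I = πd⁴/64 = π×1.37⁴/64 = 0.1729 in⁴
At the buckling limit P_cr = P = 2.490×10^3 lb
From P_cr = π²EI/(K·L)²:  L = (1/K)·√(π²EI/P_cr) = (1/1)·√(π²×1.61×10^7×0.1729/2.490×10^3)
L = 105 in

L_max ≈ 105 in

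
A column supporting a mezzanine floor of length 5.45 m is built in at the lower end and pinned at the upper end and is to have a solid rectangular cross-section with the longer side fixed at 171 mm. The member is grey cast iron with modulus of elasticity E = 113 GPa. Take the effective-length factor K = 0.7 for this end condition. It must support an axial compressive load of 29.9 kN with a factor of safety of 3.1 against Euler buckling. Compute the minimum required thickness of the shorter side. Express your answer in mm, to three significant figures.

b ≈ 43.9 mm

Required P_cr = n·P = 3.1 × 29.9 = 92.69 kN
L_e = K·L = 0.7 × 5.45 = 3.815 m
Required I = P_cr·L_e²/(π²E) = 9.269×10^4 × 3.815² / (π² × 1.13×10^11) = 1.210×10^-6 m⁴
I_req = 1.210×10^6 mm⁴
Rectangle, weak axis: I_min = h·b³/12 with h = 171 mm fixed  ⇒  b = (12I/h)^(1/3) = 43.9 mm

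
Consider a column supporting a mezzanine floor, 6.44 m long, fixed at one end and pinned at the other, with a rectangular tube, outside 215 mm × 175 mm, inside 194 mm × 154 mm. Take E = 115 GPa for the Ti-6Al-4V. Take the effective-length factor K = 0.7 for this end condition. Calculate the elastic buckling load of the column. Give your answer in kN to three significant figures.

Weak-axis I_min = (h_o·b_o³ − h_i·b_i³)/12 with b_o = 175, b_i = 154.0 mm (shorter outer/inner sides).
I_min = (215×175³ − 194.0×154.0³)/12 = 3.698×10^7 mm⁴
I = 3.698×10^7 mm⁴ = 3.698×10^-5 m⁴
Effective length L_e = K·L = 0.7 × 6.44 = 4.508 m
P_cr = π²EI / L_e² = π² × 115×10⁹ × 3.698×10^-5 / 4.508² = 2.065×10^6 N

P_cr ≈ 2070 kN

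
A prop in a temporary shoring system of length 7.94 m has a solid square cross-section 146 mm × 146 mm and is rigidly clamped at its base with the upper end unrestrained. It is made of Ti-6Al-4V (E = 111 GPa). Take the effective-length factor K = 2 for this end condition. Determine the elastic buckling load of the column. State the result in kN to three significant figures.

P_cr ≈ 164 kN

I = a⁴/12 = 146⁴/12 = 3.786×10^7 mm⁴
I = 3.786×10^7 mm⁴ = 3.786×10^-5 m⁴
Effective length L_e = K·L = 2 × 7.94 = 15.88 m
P_cr = π²EI / L_e² = π² × 111×10⁹ × 3.786×10^-5 / 15.88² = 1.645×10^5 N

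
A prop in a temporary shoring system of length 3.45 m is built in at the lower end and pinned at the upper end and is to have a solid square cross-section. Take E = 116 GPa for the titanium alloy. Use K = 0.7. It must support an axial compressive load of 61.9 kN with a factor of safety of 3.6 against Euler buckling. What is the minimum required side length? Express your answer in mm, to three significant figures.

Required P_cr = n·P = 3.6 × 61.9 = 222.8 kN
L_e = K·L = 0.7 × 3.45 = 2.415 m
Required I = P_cr·L_e²/(π²E) = 2.228×10^5 × 2.415² / (π² × 1.16×10^11) = 1.135×10^-6 m⁴
I_req = 1.135×10^6 mm⁴
Solid square: I = a⁴/12  ⇒  a = (12I)^(1/4) = (12×1.135×10^6)^(1/4) = 60.8 mm

a ≈ 60.8 mm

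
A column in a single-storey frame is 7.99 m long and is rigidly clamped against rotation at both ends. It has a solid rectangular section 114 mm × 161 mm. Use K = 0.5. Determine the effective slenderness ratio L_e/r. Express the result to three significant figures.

Buckling occurs about the weak axis: I_min = h·b³/12 with b = 114 mm (the shorter side).
I_min = 161×114³/12 = 1.988×10^7 mm⁴
A = 1.835×10^4 mm²;  r_min = √(I/A) = √(1.988×10^7/1.835×10^4) = 32.91 mm
L_e = K·L = 0.5 × 7.99 m = 3.995 m = 3995.0 mm
λ = L_e / r_min = 3995.0 / 32.91 = 121

λ ≈ 121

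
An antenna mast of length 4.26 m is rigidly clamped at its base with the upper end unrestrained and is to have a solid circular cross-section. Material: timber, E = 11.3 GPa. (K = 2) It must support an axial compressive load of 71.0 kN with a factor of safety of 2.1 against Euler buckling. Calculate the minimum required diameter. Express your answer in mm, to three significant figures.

d ≈ 211 mm

Required P_cr = n·P = 2.1 × 71.0 = 149.1 kN
L_e = K·L = 2 × 4.26 = 8.520 m
Required I = P_cr·L_e²/(π²E) = 1.491×10^5 × 8.520² / (π² × 1.13×10^10) = 9.705×10^-5 m⁴
I_req = 9.705×10^7 mm⁴
Solid circle: I = πd⁴/64  ⇒  d = (64I/π)^(1/4) = (64×9.705×10^7/π)^(1/4) = 211 mm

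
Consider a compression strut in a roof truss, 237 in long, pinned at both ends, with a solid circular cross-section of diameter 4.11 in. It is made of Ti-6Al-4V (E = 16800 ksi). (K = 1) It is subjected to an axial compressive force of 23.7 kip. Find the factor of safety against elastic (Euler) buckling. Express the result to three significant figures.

n ≈ 1.74

I = πd⁴/64 = π×4.11⁴/64 = 14.01 in⁴
Effective length L_e = K·L = 1 × 237 = 237.0 in
P_cr = π²EI / L_e² = π² × 16800×10³ × 14.01 / 237.0² = 4.135×10^4 lb
Factor of safety n = P_cr / P = 41.348 / 23.7 = 1.74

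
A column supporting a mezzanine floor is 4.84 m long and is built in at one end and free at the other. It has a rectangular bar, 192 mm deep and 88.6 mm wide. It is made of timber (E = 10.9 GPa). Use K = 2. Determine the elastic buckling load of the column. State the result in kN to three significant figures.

Buckling occurs about the weak axis: I_min = h·b³/12 with b = 88.6 mm (the shorter side).
I_min = 192×88.6³/12 = 1.113×10^7 mm⁴
I = 1.113×10^7 mm⁴ = 1.113×10^-5 m⁴
Effective length L_e = K·L = 2 × 4.84 = 9.680 m
P_cr = π²EI / L_e² = π² × 10.9×10⁹ × 1.113×10^-5 / 9.680² = 1.278×10^4 N

P_cr ≈ 12.8 kN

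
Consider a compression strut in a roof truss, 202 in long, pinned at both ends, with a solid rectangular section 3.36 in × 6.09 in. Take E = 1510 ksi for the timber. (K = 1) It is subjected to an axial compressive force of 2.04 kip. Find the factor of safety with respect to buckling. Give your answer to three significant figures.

Buckling occurs about the weak axis: I_min = h·b³/12 with b = 3.36 in (the shorter side).
I_min = 6.09×3.36³/12 = 19.25 in⁴
Effective length L_e = K·L = 1 × 202 = 202.0 in
P_cr = π²EI / L_e² = π² × 1510×10³ × 19.25 / 202.0² = 7.031×10^3 lb
Factor of safety n = P_cr / P = 7.0312 / 2.04 = 3.45

n ≈ 3.45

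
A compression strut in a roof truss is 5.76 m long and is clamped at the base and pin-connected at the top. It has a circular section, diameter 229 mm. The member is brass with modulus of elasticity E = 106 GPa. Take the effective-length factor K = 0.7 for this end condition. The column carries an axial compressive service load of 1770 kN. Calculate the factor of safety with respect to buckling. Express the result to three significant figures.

I = πd⁴/64 = π×229⁴/64 = 1.350×10^8 mm⁴
I = 1.350×10^8 mm⁴ = 1.350×10^-4 m⁴
Effective length L_e = K·L = 0.7 × 5.76 = 4.032 m
P_cr = π²EI / L_e² = π² × 106×10⁹ × 1.350×10^-4 / 4.032² = 8.687×10^6 N
Factor of safety n = P_cr / P = 8687.1 / 1770 = 4.91

n ≈ 4.91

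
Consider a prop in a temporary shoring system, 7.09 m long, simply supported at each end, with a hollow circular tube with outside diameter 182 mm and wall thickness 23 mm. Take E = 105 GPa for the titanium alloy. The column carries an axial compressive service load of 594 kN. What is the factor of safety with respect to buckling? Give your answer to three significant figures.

Inner diameter d_i = 182 − 2×23 = 136.0 mm
I = π(d_o⁴ − d_i⁴)/64 = π(182⁴ − 136.0⁴)/64 = 3.707×10^7 mm⁴
I = 3.707×10^7 mm⁴ = 3.707×10^-5 m⁴
Effective length L_e = K·L = 1 × 7.09 = 7.090 m
P_cr = π²EI / L_e² = π² × 105×10⁹ × 3.707×10^-5 / 7.090² = 7.641×10^5 N
Factor of safety n = P_cr / P = 764.13 / 594 = 1.29

n ≈ 1.29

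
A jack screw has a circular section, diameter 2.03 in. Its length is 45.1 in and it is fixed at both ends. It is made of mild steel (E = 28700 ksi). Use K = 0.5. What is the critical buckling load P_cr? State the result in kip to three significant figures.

P_cr ≈ 464 kip

I = πd⁴/64 = π×2.03⁴/64 = 0.8336 in⁴
Effective length L_e = K·L = 0.5 × 45.1 = 22.55 in
P_cr = π²EI / L_e² = π² × 28700×10³ × 0.8336 / 22.55² = 4.643×10^5 lb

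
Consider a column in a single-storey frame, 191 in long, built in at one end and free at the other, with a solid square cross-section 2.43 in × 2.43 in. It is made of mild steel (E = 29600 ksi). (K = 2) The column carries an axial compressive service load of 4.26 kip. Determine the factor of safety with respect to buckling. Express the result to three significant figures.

I = a⁴/12 = 2.43⁴/12 = 2.906 in⁴
Effective length L_e = K·L = 2 × 191 = 382.0 in
P_cr = π²EI / L_e² = π² × 29600×10³ × 2.906 / 382.0² = 5.817×10^3 lb
Factor of safety n = P_cr / P = 5.8171 / 4.26 = 1.37

n ≈ 1.37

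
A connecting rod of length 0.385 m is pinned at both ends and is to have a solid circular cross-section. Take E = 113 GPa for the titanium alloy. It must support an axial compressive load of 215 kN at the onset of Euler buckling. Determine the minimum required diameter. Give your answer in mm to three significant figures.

L_e = K·L = 1 × 0.385 = 0.3850 m
Required I = P_cr·L_e²/(π²E) = 2.150×10^5 × 0.3850² / (π² × 1.13×10^11) = 2.857×10^-8 m⁴
I_req = 2.857×10^4 mm⁴
Solid circle: I = πd⁴/64  ⇒  d = (64I/π)^(1/4) = (64×2.857×10^4/π)^(1/4) = 27.6 mm

d ≈ 27.6 mm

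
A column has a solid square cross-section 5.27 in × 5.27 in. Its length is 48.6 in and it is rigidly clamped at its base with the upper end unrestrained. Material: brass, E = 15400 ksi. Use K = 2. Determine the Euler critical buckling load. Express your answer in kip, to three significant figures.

P_cr ≈ 1030 kip

I = a⁴/12 = 5.27⁴/12 = 64.28 in⁴
Effective length L_e = K·L = 2 × 48.6 = 97.20 in
P_cr = π²EI / L_e² = π² × 15400×10³ × 64.28 / 97.20² = 1.034×10^6 lb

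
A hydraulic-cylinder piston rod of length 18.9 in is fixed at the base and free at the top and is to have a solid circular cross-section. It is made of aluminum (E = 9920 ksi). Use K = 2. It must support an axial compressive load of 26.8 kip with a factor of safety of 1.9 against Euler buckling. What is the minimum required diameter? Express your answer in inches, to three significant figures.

Required P_cr = n·P = 1.9 × 26.8 = 50.92 kip
L_e = K·L = 2 × 18.9 = 37.80 in
Required I = P_cr·L_e²/(π²E) = 5.092×10^4 × 37.80² / (π² × 9.92×10^6) = 0.7431 in⁴
Solid circle: I = πd⁴/64  ⇒  d = (64I/π)^(1/4) = (64×0.7431/π)^(1/4) = 1.97 in

d ≈ 1.97 in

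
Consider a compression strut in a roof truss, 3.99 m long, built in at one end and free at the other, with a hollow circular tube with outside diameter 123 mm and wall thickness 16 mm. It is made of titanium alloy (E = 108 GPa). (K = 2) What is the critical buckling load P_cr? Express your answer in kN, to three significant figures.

P_cr ≈ 132 kN

Inner diameter d_i = 123 − 2×16 = 91.00 mm
I = π(d_o⁴ − d_i⁴)/64 = π(123⁴ − 91.00⁴)/64 = 7.869×10^6 mm⁴
I = 7.869×10^6 mm⁴ = 7.869×10^-6 m⁴
Effective length L_e = K·L = 2 × 3.99 = 7.980 m
P_cr = π²EI / L_e² = π² × 108×10⁹ × 7.869×10^-6 / 7.980² = 1.317×10^5 N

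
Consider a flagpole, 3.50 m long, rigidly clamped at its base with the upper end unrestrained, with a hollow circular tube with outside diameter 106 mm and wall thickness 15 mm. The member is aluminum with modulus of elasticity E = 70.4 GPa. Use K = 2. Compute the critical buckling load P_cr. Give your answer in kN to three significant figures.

Inner diameter d_i = 106 − 2×15 = 76.00 mm
I = π(d_o⁴ − d_i⁴)/64 = π(106⁴ − 76.00⁴)/64 = 4.560×10^6 mm⁴
I = 4.560×10^6 mm⁴ = 4.560×10^-6 m⁴
Effective length L_e = K·L = 2 × 3.50 = 7.000 m
P_cr = π²EI / L_e² = π² × 70.4×10⁹ × 4.560×10^-6 / 7.000² = 6.465×10^4 N

P_cr ≈ 64.7 kN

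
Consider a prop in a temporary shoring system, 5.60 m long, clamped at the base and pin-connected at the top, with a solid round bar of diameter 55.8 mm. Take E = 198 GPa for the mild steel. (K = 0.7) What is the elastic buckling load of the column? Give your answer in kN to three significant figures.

P_cr ≈ 60.5 kN

I = πd⁴/64 = π×55.8⁴/64 = 4.759×10^5 mm⁴
I = 4.759×10^5 mm⁴ = 4.759×10^-7 m⁴
Effective length L_e = K·L = 0.7 × 5.60 = 3.920 m
P_cr = π²EI / L_e² = π² × 198×10⁹ × 4.759×10^-7 / 3.920² = 6.052×10^4 N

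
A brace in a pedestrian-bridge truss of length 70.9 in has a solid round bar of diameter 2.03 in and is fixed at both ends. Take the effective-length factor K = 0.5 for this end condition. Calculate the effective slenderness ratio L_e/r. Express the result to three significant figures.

λ ≈ 69.9

For a solid circle r = d/4 = 2.03/4 = 0.5075 in
L_e = K·L = 0.5 × 70.9 = 35.45 in
λ = L_e / r_min = 35.450 / 0.5075 = 69.9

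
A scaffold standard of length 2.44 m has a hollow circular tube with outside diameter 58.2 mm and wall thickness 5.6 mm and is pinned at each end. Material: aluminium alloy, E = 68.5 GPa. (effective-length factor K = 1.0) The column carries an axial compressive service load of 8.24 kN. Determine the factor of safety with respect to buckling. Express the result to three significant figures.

Inner diameter d_i = 58.2 − 2×5.6 = 47.00 mm
I = π(d_o⁴ − d_i⁴)/64 = π(58.2⁴ − 47.00⁴)/64 = 3.237×10^5 mm⁴
I = 3.237×10^5 mm⁴ = 3.237×10^-7 m⁴
Effective length L_e = K·L = 1 × 2.44 = 2.440 m
P_cr = π²EI / L_e² = π² × 68.5×10⁹ × 3.237×10^-7 / 2.440² = 3.675×10^4 N
Factor of safety n = P_cr / P = 36.755 / 8.24 = 4.46

n ≈ 4.46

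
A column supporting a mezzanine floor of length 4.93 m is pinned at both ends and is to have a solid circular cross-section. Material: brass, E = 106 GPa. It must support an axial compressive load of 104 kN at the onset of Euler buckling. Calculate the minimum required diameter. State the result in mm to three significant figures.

d ≈ 83.8 mm

L_e = K·L = 1 × 4.93 = 4.930 m
Required I = P_cr·L_e²/(π²E) = 1.040×10^5 × 4.930² / (π² × 1.06×10^11) = 2.416×10^-6 m⁴
I_req = 2.416×10^6 mm⁴
Solid circle: I = πd⁴/64  ⇒  d = (64I/π)^(1/4) = (64×2.416×10^6/π)^(1/4) = 83.8 mm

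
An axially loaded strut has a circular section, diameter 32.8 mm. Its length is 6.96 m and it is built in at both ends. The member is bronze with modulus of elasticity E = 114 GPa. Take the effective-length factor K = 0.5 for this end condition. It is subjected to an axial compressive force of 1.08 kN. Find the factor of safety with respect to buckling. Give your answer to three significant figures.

I = πd⁴/64 = π×32.8⁴/64 = 5.682×10^4 mm⁴
I = 5.682×10^4 mm⁴ = 5.682×10^-8 m⁴
Effective length L_e = K·L = 0.5 × 6.96 = 3.480 m
P_cr = π²EI / L_e² = π² × 114×10⁹ × 5.682×10^-8 / 3.480² = 5.279×10^3 N
Factor of safety n = P_cr / P = 5.2785 / 1.08 = 4.89

n ≈ 4.89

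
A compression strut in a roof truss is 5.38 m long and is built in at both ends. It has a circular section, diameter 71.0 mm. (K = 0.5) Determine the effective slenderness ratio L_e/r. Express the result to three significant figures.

λ ≈ 152

For a solid circle r = d/4 = 71.0/4 = 17.75 mm
L_e = K·L = 0.5 × 5.38 m = 2.690 m = 2690.0 mm
λ = L_e / r_min = 2690.0 / 17.75 = 152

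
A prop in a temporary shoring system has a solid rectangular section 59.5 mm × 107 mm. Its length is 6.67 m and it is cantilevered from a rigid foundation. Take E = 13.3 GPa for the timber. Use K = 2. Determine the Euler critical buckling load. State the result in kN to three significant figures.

Buckling occurs about the weak axis: I_min = h·b³/12 with b = 59.5 mm (the shorter side).
I_min = 107×59.5³/12 = 1.878×10^6 mm⁴
I = 1.878×10^6 mm⁴ = 1.878×10^-6 m⁴
Effective length L_e = K·L = 2 × 6.67 = 13.34 m
P_cr = π²EI / L_e² = π² × 13.3×10⁹ × 1.878×10^-6 / 13.34² = 1.385×10^3 N

P_cr ≈ 1.39 kN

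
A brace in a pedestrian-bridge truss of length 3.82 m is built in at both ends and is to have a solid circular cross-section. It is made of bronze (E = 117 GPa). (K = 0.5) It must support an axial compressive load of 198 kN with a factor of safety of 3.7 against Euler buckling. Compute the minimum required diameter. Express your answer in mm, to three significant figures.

d ≈ 82.9 mm

Required P_cr = n·P = 3.7 × 198 = 732.6 kN
L_e = K·L = 0.5 × 3.82 = 1.910 m
Required I = P_cr·L_e²/(π²E) = 7.326×10^5 × 1.910² / (π² × 1.17×10^11) = 2.314×10^-6 m⁴
I_req = 2.314×10^6 mm⁴
Solid circle: I = πd⁴/64  ⇒  d = (64I/π)^(1/4) = (64×2.314×10^6/π)^(1/4) = 82.9 mm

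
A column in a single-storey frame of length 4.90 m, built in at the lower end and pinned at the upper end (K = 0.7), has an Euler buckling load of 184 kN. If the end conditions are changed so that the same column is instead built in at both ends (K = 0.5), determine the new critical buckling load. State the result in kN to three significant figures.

P_cr ∝ 1/K², so P_cr,new = P_cr,old × (K_old/K_new)² = 184 × (0.7/0.5)²
= 184 × 1.960 = 361 kN

P_cr ≈ 361 kN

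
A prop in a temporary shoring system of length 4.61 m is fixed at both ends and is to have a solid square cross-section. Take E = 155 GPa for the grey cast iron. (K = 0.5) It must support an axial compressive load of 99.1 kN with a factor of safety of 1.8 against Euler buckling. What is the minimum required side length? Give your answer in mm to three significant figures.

a ≈ 52.2 mm

Required P_cr = n·P = 1.8 × 99.1 = 178.4 kN
L_e = K·L = 0.5 × 4.61 = 2.305 m
Required I = P_cr·L_e²/(π²E) = 1.784×10^5 × 2.305² / (π² × 1.55×10^11) = 6.195×10^-7 m⁴
I_req = 6.195×10^5 mm⁴
Solid square: I = a⁴/12  ⇒  a = (12I)^(1/4) = (12×6.195×10^5)^(1/4) = 52.2 mm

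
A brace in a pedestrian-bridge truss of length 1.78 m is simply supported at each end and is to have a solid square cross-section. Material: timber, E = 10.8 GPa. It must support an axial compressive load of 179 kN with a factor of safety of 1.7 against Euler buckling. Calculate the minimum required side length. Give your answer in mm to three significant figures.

Required P_cr = n·P = 1.7 × 179 = 304.3 kN
L_e = K·L = 1 × 1.78 = 1.780 m
Required I = P_cr·L_e²/(π²E) = 3.043×10^5 × 1.780² / (π² × 1.08×10^10) = 9.045×10^-6 m⁴
I_req = 9.045×10^6 mm⁴
Solid square: I = a⁴/12  ⇒  a = (12I)^(1/4) = (12×9.045×10^6)^(1/4) = 102 mm

a ≈ 102 mm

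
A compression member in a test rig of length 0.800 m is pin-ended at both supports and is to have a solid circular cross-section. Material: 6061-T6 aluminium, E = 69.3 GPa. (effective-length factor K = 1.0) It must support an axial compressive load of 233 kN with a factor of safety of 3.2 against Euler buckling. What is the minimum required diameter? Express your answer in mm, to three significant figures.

d ≈ 61.4 mm

Required P_cr = n·P = 3.2 × 233 = 745.6 kN
L_e = K·L = 1 × 0.800 = 0.8000 m
Required I = P_cr·L_e²/(π²E) = 7.456×10^5 × 0.8000² / (π² × 6.93×10^10) = 6.977×10^-7 m⁴
I_req = 6.977×10^5 mm⁴
Solid circle: I = πd⁴/64  ⇒  d = (64I/π)^(1/4) = (64×6.977×10^5/π)^(1/4) = 61.4 mm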